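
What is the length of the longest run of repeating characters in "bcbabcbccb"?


Input: "bcbabcbccb"
Scanning for longest run:
  Position 1 ('c'): new char, reset run to 1
  Position 2 ('b'): new char, reset run to 1
  Position 3 ('a'): new char, reset run to 1
  Position 4 ('b'): new char, reset run to 1
  Position 5 ('c'): new char, reset run to 1
  Position 6 ('b'): new char, reset run to 1
  Position 7 ('c'): new char, reset run to 1
  Position 8 ('c'): continues run of 'c', length=2
  Position 9 ('b'): new char, reset run to 1
Longest run: 'c' with length 2

2


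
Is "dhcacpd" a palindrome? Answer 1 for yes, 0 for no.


Input: dhcacpd
Reversed: dpcachd
  Compare pos 0 ('d') with pos 6 ('d'): match
  Compare pos 1 ('h') with pos 5 ('p'): MISMATCH
  Compare pos 2 ('c') with pos 4 ('c'): match
Result: not a palindrome

0


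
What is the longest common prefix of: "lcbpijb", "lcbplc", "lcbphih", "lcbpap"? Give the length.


Words: lcbpijb, lcbplc, lcbphih, lcbpap
  Position 0: all 'l' => match
  Position 1: all 'c' => match
  Position 2: all 'b' => match
  Position 3: all 'p' => match
  Position 4: ('i', 'l', 'h', 'a') => mismatch, stop
LCP = "lcbp" (length 4)

4


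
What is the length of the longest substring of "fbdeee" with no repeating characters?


Input: "fbdeee"
Sliding window (track last position of each char):
  Position 0 ('f'): window [0,0] length 1 -- new best
  Position 1 ('b'): window [0,1] length 2 -- new best
  Position 2 ('d'): window [0,2] length 3 -- new best
  Position 3 ('e'): window [0,3] length 4 -- new best
  Position 4 ('e'): repeat (last at 3), move window start to 4
  Position 4 ('e'): window [4,4] length 1
  Position 5 ('e'): repeat (last at 4), move window start to 5
  Position 5 ('e'): window [5,5] length 1
Longest substring with no repeats: "fbde" with length 4

4


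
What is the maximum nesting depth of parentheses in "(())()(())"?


Input: "(())()(())"
Tracking depth:
  Position 0 '(': depth becomes 1
  Position 1 '(': depth becomes 2
  Position 2 ')': depth becomes 1
  Position 3 ')': depth becomes 0
  Position 4 '(': depth becomes 1
  Position 5 ')': depth becomes 0
  Position 6 '(': depth becomes 1
  Position 7 '(': depth becomes 2
  Position 8 ')': depth becomes 1
  Position 9 ')': depth becomes 0
Maximum depth reached: 2

2


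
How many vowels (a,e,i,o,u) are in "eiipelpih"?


Input: eiipelpih
Checking each character:
  'e' at position 0: vowel (running total: 1)
  'i' at position 1: vowel (running total: 2)
  'i' at position 2: vowel (running total: 3)
  'p' at position 3: consonant
  'e' at position 4: vowel (running total: 4)
  'l' at position 5: consonant
  'p' at position 6: consonant
  'i' at position 7: vowel (running total: 5)
  'h' at position 8: consonant
Total vowels: 5

5


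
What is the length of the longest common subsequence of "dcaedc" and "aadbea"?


LCS of "dcaedc" and "aadbea"
DP table:
           a    a    d    b    e    a
      0    0    0    0    0    0    0
  d   0    0    0    1    1    1    1
  c   0    0    0    1    1    1    1
  a   0    1    1    1    1    1    2
  e   0    1    1    1    1    2    2
  d   0    1    1    2    2    2    2
  c   0    1    1    2    2    2    2
LCS length = dp[6][6] = 2

2


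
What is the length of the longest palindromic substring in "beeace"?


Input: "beeace"
Checking substrings for palindromes:
  [1:3] "ee" (len 2) => palindrome
Longest palindromic substring: "ee" with length 2

2


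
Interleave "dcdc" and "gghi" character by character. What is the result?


Interleaving "dcdc" and "gghi":
  Position 0: 'd' from first, 'g' from second => "dg"
  Position 1: 'c' from first, 'g' from second => "cg"
  Position 2: 'd' from first, 'h' from second => "dh"
  Position 3: 'c' from first, 'i' from second => "ci"
Result: dgcgdhci

dgcgdhci


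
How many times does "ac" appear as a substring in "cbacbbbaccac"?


Searching for "ac" in "cbacbbbaccac"
Scanning each position:
  Position 0: "cb" => no
  Position 1: "ba" => no
  Position 2: "ac" => MATCH
  Position 3: "cb" => no
  Position 4: "bb" => no
  Position 5: "bb" => no
  Position 6: "ba" => no
  Position 7: "ac" => MATCH
  Position 8: "cc" => no
  Position 9: "ca" => no
  Position 10: "ac" => MATCH
Total occurrences: 3

3


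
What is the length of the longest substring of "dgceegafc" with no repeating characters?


Input: "dgceegafc"
Sliding window (track last position of each char):
  Position 0 ('d'): window [0,0] length 1 -- new best
  Position 1 ('g'): window [0,1] length 2 -- new best
  Position 2 ('c'): window [0,2] length 3 -- new best
  Position 3 ('e'): window [0,3] length 4 -- new best
  Position 4 ('e'): repeat (last at 3), move window start to 4
  Position 4 ('e'): window [4,4] length 1
  Position 5 ('g'): window [4,5] length 2
  Position 6 ('a'): window [4,6] length 3
  Position 7 ('f'): window [4,7] length 4
  Position 8 ('c'): window [4,8] length 5 -- new best
Longest substring with no repeats: "egafc" with length 5

5


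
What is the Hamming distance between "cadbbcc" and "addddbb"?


Comparing "cadbbcc" and "addddbb" position by position:
  Position 0: 'c' vs 'a' => differ
  Position 1: 'a' vs 'd' => differ
  Position 2: 'd' vs 'd' => same
  Position 3: 'b' vs 'd' => differ
  Position 4: 'b' vs 'd' => differ
  Position 5: 'c' vs 'b' => differ
  Position 6: 'c' vs 'b' => differ
Total differences (Hamming distance): 6

6


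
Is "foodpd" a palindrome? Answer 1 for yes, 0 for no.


Input: foodpd
Reversed: dpdoof
  Compare pos 0 ('f') with pos 5 ('d'): MISMATCH
  Compare pos 1 ('o') with pos 4 ('p'): MISMATCH
  Compare pos 2 ('o') with pos 3 ('d'): MISMATCH
Result: not a palindrome

0


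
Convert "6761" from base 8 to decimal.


Input: "6761" in base 8
Positional expansion:
  Digit '6' (value 6) x 8^3 = 3072
  Digit '7' (value 7) x 8^2 = 448
  Digit '6' (value 6) x 8^1 = 48
  Digit '1' (value 1) x 8^0 = 1
Sum = 3569

3569


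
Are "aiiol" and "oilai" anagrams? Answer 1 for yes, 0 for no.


Strings: "aiiol", "oilai"
Sorted first:  aiilo
Sorted second: aiilo
Sorted forms match => anagrams

1


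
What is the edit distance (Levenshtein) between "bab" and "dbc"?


Computing edit distance: "bab" -> "dbc"
DP table:
           d    b    c
      0    1    2    3
  b   1    1    1    2
  a   2    2    2    2
  b   3    3    2    3
Edit distance = dp[3][3] = 3

3


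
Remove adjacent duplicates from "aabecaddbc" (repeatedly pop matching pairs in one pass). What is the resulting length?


Input: aabecaddbc
Stack-based adjacent duplicate removal:
  Read 'a': push. Stack: a
  Read 'a': matches stack top 'a' => pop. Stack: (empty)
  Read 'b': push. Stack: b
  Read 'e': push. Stack: be
  Read 'c': push. Stack: bec
  Read 'a': push. Stack: beca
  Read 'd': push. Stack: becad
  Read 'd': matches stack top 'd' => pop. Stack: beca
  Read 'b': push. Stack: becab
  Read 'c': push. Stack: becabc
Final stack: "becabc" (length 6)

6


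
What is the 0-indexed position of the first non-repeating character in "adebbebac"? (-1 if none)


Input: adebbebac
Character frequencies:
  'a': 2
  'b': 3
  'c': 1
  'd': 1
  'e': 2
Scanning left to right for freq == 1:
  Position 0 ('a'): freq=2, skip
  Position 1 ('d'): unique! => answer = 1

1


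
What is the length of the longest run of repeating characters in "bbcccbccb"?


Input: "bbcccbccb"
Scanning for longest run:
  Position 1 ('b'): continues run of 'b', length=2
  Position 2 ('c'): new char, reset run to 1
  Position 3 ('c'): continues run of 'c', length=2
  Position 4 ('c'): continues run of 'c', length=3
  Position 5 ('b'): new char, reset run to 1
  Position 6 ('c'): new char, reset run to 1
  Position 7 ('c'): continues run of 'c', length=2
  Position 8 ('b'): new char, reset run to 1
Longest run: 'c' with length 3

3


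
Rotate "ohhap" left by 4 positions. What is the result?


Input: "ohhap", rotate left by 4
First 4 characters: "ohha"
Remaining characters: "p"
Concatenate remaining + first: "p" + "ohha" = "pohha"

pohha


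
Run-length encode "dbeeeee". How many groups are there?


Input: dbeeeee
Scanning for consecutive runs:
  Group 1: 'd' x 1 (positions 0-0)
  Group 2: 'b' x 1 (positions 1-1)
  Group 3: 'e' x 5 (positions 2-6)
Total groups: 3

3


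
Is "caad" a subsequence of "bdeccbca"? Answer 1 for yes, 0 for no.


Check if "caad" is a subsequence of "bdeccbca"
Greedy scan:
  Position 0 ('b'): no match needed
  Position 1 ('d'): no match needed
  Position 2 ('e'): no match needed
  Position 3 ('c'): matches sub[0] = 'c'
  Position 4 ('c'): no match needed
  Position 5 ('b'): no match needed
  Position 6 ('c'): no match needed
  Position 7 ('a'): matches sub[1] = 'a'
Only matched 2/4 characters => not a subsequence

0


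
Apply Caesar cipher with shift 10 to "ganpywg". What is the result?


Caesar cipher: shift "ganpywg" by 10
  'g' (pos 6) + 10 = pos 16 = 'q'
  'a' (pos 0) + 10 = pos 10 = 'k'
  'n' (pos 13) + 10 = pos 23 = 'x'
  'p' (pos 15) + 10 = pos 25 = 'z'
  'y' (pos 24) + 10 = pos 8 = 'i'
  'w' (pos 22) + 10 = pos 6 = 'g'
  'g' (pos 6) + 10 = pos 16 = 'q'
Result: qkxzigq

qkxzigq


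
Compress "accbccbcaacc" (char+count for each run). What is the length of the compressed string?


Input: accbccbcaacc
Runs:
  'a' x 1 => "a1"
  'c' x 2 => "c2"
  'b' x 1 => "b1"
  'c' x 2 => "c2"
  'b' x 1 => "b1"
  'c' x 1 => "c1"
  'a' x 2 => "a2"
  'c' x 2 => "c2"
Compressed: "a1c2b1c2b1c1a2c2"
Compressed length: 16

16


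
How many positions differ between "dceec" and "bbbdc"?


Comparing "dceec" and "bbbdc" position by position:
  Position 0: 'd' vs 'b' => DIFFER
  Position 1: 'c' vs 'b' => DIFFER
  Position 2: 'e' vs 'b' => DIFFER
  Position 3: 'e' vs 'd' => DIFFER
  Position 4: 'c' vs 'c' => same
Positions that differ: 4

4


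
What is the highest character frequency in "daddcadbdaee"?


Input: daddcadbdaee
Character counts:
  'a': 3
  'b': 1
  'c': 1
  'd': 5
  'e': 2
Maximum frequency: 5

5


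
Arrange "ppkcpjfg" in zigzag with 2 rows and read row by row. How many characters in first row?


Zigzag "ppkcpjfg" into 2 rows:
Placing characters:
  'p' => row 0
  'p' => row 1
  'k' => row 0
  'c' => row 1
  'p' => row 0
  'j' => row 1
  'f' => row 0
  'g' => row 1
Rows:
  Row 0: "pkpf"
  Row 1: "pcjg"
First row length: 4

4


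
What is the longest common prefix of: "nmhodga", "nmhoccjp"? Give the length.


Words: nmhodga, nmhoccjp
  Position 0: all 'n' => match
  Position 1: all 'm' => match
  Position 2: all 'h' => match
  Position 3: all 'o' => match
  Position 4: ('d', 'c') => mismatch, stop
LCP = "nmho" (length 4)

4


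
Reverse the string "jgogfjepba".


Input: jgogfjepba
Reading characters right to left:
  Position 9: 'a'
  Position 8: 'b'
  Position 7: 'p'
  Position 6: 'e'
  Position 5: 'j'
  Position 4: 'f'
  Position 3: 'g'
  Position 2: 'o'
  Position 1: 'g'
  Position 0: 'j'
Reversed: abpejfgogj

abpejfgogj


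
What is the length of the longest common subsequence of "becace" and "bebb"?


LCS of "becace" and "bebb"
DP table:
           b    e    b    b
      0    0    0    0    0
  b   0    1    1    1    1
  e   0    1    2    2    2
  c   0    1    2    2    2
  a   0    1    2    2    2
  c   0    1    2    2    2
  e   0    1    2    2    2
LCS length = dp[6][4] = 2

2


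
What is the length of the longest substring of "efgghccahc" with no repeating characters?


Input: "efgghccahc"
Sliding window (track last position of each char):
  Position 0 ('e'): window [0,0] length 1 -- new best
  Position 1 ('f'): window [0,1] length 2 -- new best
  Position 2 ('g'): window [0,2] length 3 -- new best
  Position 3 ('g'): repeat (last at 2), move window start to 3
  Position 3 ('g'): window [3,3] length 1
  Position 4 ('h'): window [3,4] length 2
  Position 5 ('c'): window [3,5] length 3
  Position 6 ('c'): repeat (last at 5), move window start to 6
  Position 6 ('c'): window [6,6] length 1
  Position 7 ('a'): window [6,7] length 2
  Position 8 ('h'): window [6,8] length 3
  Position 9 ('c'): repeat (last at 6), move window start to 7
  Position 9 ('c'): window [7,9] length 3
Longest substring with no repeats: "efg" with length 3

3


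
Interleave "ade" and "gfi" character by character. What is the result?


Interleaving "ade" and "gfi":
  Position 0: 'a' from first, 'g' from second => "ag"
  Position 1: 'd' from first, 'f' from second => "df"
  Position 2: 'e' from first, 'i' from second => "ei"
Result: agdfei

agdfei


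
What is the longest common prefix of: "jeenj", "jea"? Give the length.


Words: jeenj, jea
  Position 0: all 'j' => match
  Position 1: all 'e' => match
  Position 2: ('e', 'a') => mismatch, stop
LCP = "je" (length 2)

2


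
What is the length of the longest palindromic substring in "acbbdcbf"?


Input: "acbbdcbf"
Checking substrings for palindromes:
  [2:4] "bb" (len 2) => palindrome
Longest palindromic substring: "bb" with length 2

2


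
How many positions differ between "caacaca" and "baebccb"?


Comparing "caacaca" and "baebccb" position by position:
  Position 0: 'c' vs 'b' => DIFFER
  Position 1: 'a' vs 'a' => same
  Position 2: 'a' vs 'e' => DIFFER
  Position 3: 'c' vs 'b' => DIFFER
  Position 4: 'a' vs 'c' => DIFFER
  Position 5: 'c' vs 'c' => same
  Position 6: 'a' vs 'b' => DIFFER
Positions that differ: 5

5


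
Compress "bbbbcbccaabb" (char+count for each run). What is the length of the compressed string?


Input: bbbbcbccaabb
Runs:
  'b' x 4 => "b4"
  'c' x 1 => "c1"
  'b' x 1 => "b1"
  'c' x 2 => "c2"
  'a' x 2 => "a2"
  'b' x 2 => "b2"
Compressed: "b4c1b1c2a2b2"
Compressed length: 12

12


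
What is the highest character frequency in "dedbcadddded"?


Input: dedbcadddded
Character counts:
  'a': 1
  'b': 1
  'c': 1
  'd': 7
  'e': 2
Maximum frequency: 7

7


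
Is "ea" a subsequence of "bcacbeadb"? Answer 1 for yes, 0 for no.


Check if "ea" is a subsequence of "bcacbeadb"
Greedy scan:
  Position 0 ('b'): no match needed
  Position 1 ('c'): no match needed
  Position 2 ('a'): no match needed
  Position 3 ('c'): no match needed
  Position 4 ('b'): no match needed
  Position 5 ('e'): matches sub[0] = 'e'
  Position 6 ('a'): matches sub[1] = 'a'
  Position 7 ('d'): no match needed
  Position 8 ('b'): no match needed
All 2 characters matched => is a subsequence

1


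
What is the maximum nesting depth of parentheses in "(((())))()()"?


Input: "(((())))()()"
Tracking depth:
  Position 0 '(': depth becomes 1
  Position 1 '(': depth becomes 2
  Position 2 '(': depth becomes 3
  Position 3 '(': depth becomes 4
  Position 4 ')': depth becomes 3
  Position 5 ')': depth becomes 2
  Position 6 ')': depth becomes 1
  Position 7 ')': depth becomes 0
  Position 8 '(': depth becomes 1
  Position 9 ')': depth becomes 0
  Position 10 '(': depth becomes 1
  Position 11 ')': depth becomes 0
Maximum depth reached: 4

4


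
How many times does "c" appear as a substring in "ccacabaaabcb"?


Searching for "c" in "ccacabaaabcb"
Scanning each position:
  Position 0: "c" => MATCH
  Position 1: "c" => MATCH
  Position 2: "a" => no
  Position 3: "c" => MATCH
  Position 4: "a" => no
  Position 5: "b" => no
  Position 6: "a" => no
  Position 7: "a" => no
  Position 8: "a" => no
  Position 9: "b" => no
  Position 10: "c" => MATCH
  Position 11: "b" => no
Total occurrences: 4

4


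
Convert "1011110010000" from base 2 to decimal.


Input: "1011110010000" in base 2
Positional expansion:
  Digit '1' (value 1) x 2^12 = 4096
  Digit '0' (value 0) x 2^11 = 0
  Digit '1' (value 1) x 2^10 = 1024
  Digit '1' (value 1) x 2^9 = 512
  Digit '1' (value 1) x 2^8 = 256
  Digit '1' (value 1) x 2^7 = 128
  Digit '0' (value 0) x 2^6 = 0
  Digit '0' (value 0) x 2^5 = 0
  Digit '1' (value 1) x 2^4 = 16
  Digit '0' (value 0) x 2^3 = 0
  Digit '0' (value 0) x 2^2 = 0
  Digit '0' (value 0) x 2^1 = 0
  Digit '0' (value 0) x 2^0 = 0
Sum = 6032

6032


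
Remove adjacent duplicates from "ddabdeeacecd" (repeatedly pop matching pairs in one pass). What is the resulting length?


Input: ddabdeeacecd
Stack-based adjacent duplicate removal:
  Read 'd': push. Stack: d
  Read 'd': matches stack top 'd' => pop. Stack: (empty)
  Read 'a': push. Stack: a
  Read 'b': push. Stack: ab
  Read 'd': push. Stack: abd
  Read 'e': push. Stack: abde
  Read 'e': matches stack top 'e' => pop. Stack: abd
  Read 'a': push. Stack: abda
  Read 'c': push. Stack: abdac
  Read 'e': push. Stack: abdace
  Read 'c': push. Stack: abdacec
  Read 'd': push. Stack: abdacecd
Final stack: "abdacecd" (length 8)

8


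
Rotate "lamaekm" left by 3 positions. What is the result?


Input: "lamaekm", rotate left by 3
First 3 characters: "lam"
Remaining characters: "aekm"
Concatenate remaining + first: "aekm" + "lam" = "aekmlam"

aekmlam


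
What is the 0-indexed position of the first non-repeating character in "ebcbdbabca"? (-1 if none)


Input: ebcbdbabca
Character frequencies:
  'a': 2
  'b': 4
  'c': 2
  'd': 1
  'e': 1
Scanning left to right for freq == 1:
  Position 0 ('e'): unique! => answer = 0

0


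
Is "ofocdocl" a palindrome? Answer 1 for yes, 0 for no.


Input: ofocdocl
Reversed: lcodcofo
  Compare pos 0 ('o') with pos 7 ('l'): MISMATCH
  Compare pos 1 ('f') with pos 6 ('c'): MISMATCH
  Compare pos 2 ('o') with pos 5 ('o'): match
  Compare pos 3 ('c') with pos 4 ('d'): MISMATCH
Result: not a palindrome

0


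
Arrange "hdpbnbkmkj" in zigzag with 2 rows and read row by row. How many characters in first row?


Zigzag "hdpbnbkmkj" into 2 rows:
Placing characters:
  'h' => row 0
  'd' => row 1
  'p' => row 0
  'b' => row 1
  'n' => row 0
  'b' => row 1
  'k' => row 0
  'm' => row 1
  'k' => row 0
  'j' => row 1
Rows:
  Row 0: "hpnkk"
  Row 1: "dbbmj"
First row length: 5

5


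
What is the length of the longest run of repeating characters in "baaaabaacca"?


Input: "baaaabaacca"
Scanning for longest run:
  Position 1 ('a'): new char, reset run to 1
  Position 2 ('a'): continues run of 'a', length=2
  Position 3 ('a'): continues run of 'a', length=3
  Position 4 ('a'): continues run of 'a', length=4
  Position 5 ('b'): new char, reset run to 1
  Position 6 ('a'): new char, reset run to 1
  Position 7 ('a'): continues run of 'a', length=2
  Position 8 ('c'): new char, reset run to 1
  Position 9 ('c'): continues run of 'c', length=2
  Position 10 ('a'): new char, reset run to 1
Longest run: 'a' with length 4

4


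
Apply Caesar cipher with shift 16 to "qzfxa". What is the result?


Caesar cipher: shift "qzfxa" by 16
  'q' (pos 16) + 16 = pos 6 = 'g'
  'z' (pos 25) + 16 = pos 15 = 'p'
  'f' (pos 5) + 16 = pos 21 = 'v'
  'x' (pos 23) + 16 = pos 13 = 'n'
  'a' (pos 0) + 16 = pos 16 = 'q'
Result: gpvnq

gpvnq


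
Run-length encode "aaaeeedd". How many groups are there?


Input: aaaeeedd
Scanning for consecutive runs:
  Group 1: 'a' x 3 (positions 0-2)
  Group 2: 'e' x 3 (positions 3-5)
  Group 3: 'd' x 2 (positions 6-7)
Total groups: 3

3


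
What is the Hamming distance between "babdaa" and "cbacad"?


Comparing "babdaa" and "cbacad" position by position:
  Position 0: 'b' vs 'c' => differ
  Position 1: 'a' vs 'b' => differ
  Position 2: 'b' vs 'a' => differ
  Position 3: 'd' vs 'c' => differ
  Position 4: 'a' vs 'a' => same
  Position 5: 'a' vs 'd' => differ
Total differences (Hamming distance): 5

5


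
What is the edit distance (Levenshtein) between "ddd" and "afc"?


Computing edit distance: "ddd" -> "afc"
DP table:
           a    f    c
      0    1    2    3
  d   1    1    2    3
  d   2    2    2    3
  d   3    3    3    3
Edit distance = dp[3][3] = 3

3


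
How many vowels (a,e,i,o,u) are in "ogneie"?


Input: ogneie
Checking each character:
  'o' at position 0: vowel (running total: 1)
  'g' at position 1: consonant
  'n' at position 2: consonant
  'e' at position 3: vowel (running total: 2)
  'i' at position 4: vowel (running total: 3)
  'e' at position 5: vowel (running total: 4)
Total vowels: 4

4


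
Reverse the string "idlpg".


Input: idlpg
Reading characters right to left:
  Position 4: 'g'
  Position 3: 'p'
  Position 2: 'l'
  Position 1: 'd'
  Position 0: 'i'
Reversed: gpldi

gpldi


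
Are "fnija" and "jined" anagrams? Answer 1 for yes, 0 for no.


Strings: "fnija", "jined"
Sorted first:  afijn
Sorted second: deijn
Differ at position 0: 'a' vs 'd' => not anagrams

0


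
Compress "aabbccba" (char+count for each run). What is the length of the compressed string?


Input: aabbccba
Runs:
  'a' x 2 => "a2"
  'b' x 2 => "b2"
  'c' x 2 => "c2"
  'b' x 1 => "b1"
  'a' x 1 => "a1"
Compressed: "a2b2c2b1a1"
Compressed length: 10

10


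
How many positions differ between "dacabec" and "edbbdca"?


Comparing "dacabec" and "edbbdca" position by position:
  Position 0: 'd' vs 'e' => DIFFER
  Position 1: 'a' vs 'd' => DIFFER
  Position 2: 'c' vs 'b' => DIFFER
  Position 3: 'a' vs 'b' => DIFFER
  Position 4: 'b' vs 'd' => DIFFER
  Position 5: 'e' vs 'c' => DIFFER
  Position 6: 'c' vs 'a' => DIFFER
Positions that differ: 7

7


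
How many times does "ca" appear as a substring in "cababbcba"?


Searching for "ca" in "cababbcba"
Scanning each position:
  Position 0: "ca" => MATCH
  Position 1: "ab" => no
  Position 2: "ba" => no
  Position 3: "ab" => no
  Position 4: "bb" => no
  Position 5: "bc" => no
  Position 6: "cb" => no
  Position 7: "ba" => no
Total occurrences: 1

1


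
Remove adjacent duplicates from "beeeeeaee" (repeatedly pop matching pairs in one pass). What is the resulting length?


Input: beeeeeaee
Stack-based adjacent duplicate removal:
  Read 'b': push. Stack: b
  Read 'e': push. Stack: be
  Read 'e': matches stack top 'e' => pop. Stack: b
  Read 'e': push. Stack: be
  Read 'e': matches stack top 'e' => pop. Stack: b
  Read 'e': push. Stack: be
  Read 'a': push. Stack: bea
  Read 'e': push. Stack: beae
  Read 'e': matches stack top 'e' => pop. Stack: bea
Final stack: "bea" (length 3)

3


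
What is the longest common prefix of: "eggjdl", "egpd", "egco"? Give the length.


Words: eggjdl, egpd, egco
  Position 0: all 'e' => match
  Position 1: all 'g' => match
  Position 2: ('g', 'p', 'c') => mismatch, stop
LCP = "eg" (length 2)

2


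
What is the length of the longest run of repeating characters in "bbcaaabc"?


Input: "bbcaaabc"
Scanning for longest run:
  Position 1 ('b'): continues run of 'b', length=2
  Position 2 ('c'): new char, reset run to 1
  Position 3 ('a'): new char, reset run to 1
  Position 4 ('a'): continues run of 'a', length=2
  Position 5 ('a'): continues run of 'a', length=3
  Position 6 ('b'): new char, reset run to 1
  Position 7 ('c'): new char, reset run to 1
Longest run: 'a' with length 3

3


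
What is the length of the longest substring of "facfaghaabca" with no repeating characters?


Input: "facfaghaabca"
Sliding window (track last position of each char):
  Position 0 ('f'): window [0,0] length 1 -- new best
  Position 1 ('a'): window [0,1] length 2 -- new best
  Position 2 ('c'): window [0,2] length 3 -- new best
  Position 3 ('f'): repeat (last at 0), move window start to 1
  Position 3 ('f'): window [1,3] length 3
  Position 4 ('a'): repeat (last at 1), move window start to 2
  Position 4 ('a'): window [2,4] length 3
  Position 5 ('g'): window [2,5] length 4 -- new best
  Position 6 ('h'): window [2,6] length 5 -- new best
  Position 7 ('a'): repeat (last at 4), move window start to 5
  Position 7 ('a'): window [5,7] length 3
  Position 8 ('a'): repeat (last at 7), move window start to 8
  Position 8 ('a'): window [8,8] length 1
  Position 9 ('b'): window [8,9] length 2
  Position 10 ('c'): window [8,10] length 3
  Position 11 ('a'): repeat (last at 8), move window start to 9
  Position 11 ('a'): window [9,11] length 3
Longest substring with no repeats: "cfagh" with length 5

5


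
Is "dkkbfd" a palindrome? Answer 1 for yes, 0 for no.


Input: dkkbfd
Reversed: dfbkkd
  Compare pos 0 ('d') with pos 5 ('d'): match
  Compare pos 1 ('k') with pos 4 ('f'): MISMATCH
  Compare pos 2 ('k') with pos 3 ('b'): MISMATCH
Result: not a palindrome

0


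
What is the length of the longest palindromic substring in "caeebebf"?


Input: "caeebebf"
Checking substrings for palindromes:
  [3:6] "ebe" (len 3) => palindrome
  [4:7] "beb" (len 3) => palindrome
  [2:4] "ee" (len 2) => palindrome
Longest palindromic substring: "ebe" with length 3

3


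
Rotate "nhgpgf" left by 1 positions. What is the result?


Input: "nhgpgf", rotate left by 1
First 1 characters: "n"
Remaining characters: "hgpgf"
Concatenate remaining + first: "hgpgf" + "n" = "hgpgfn"

hgpgfn


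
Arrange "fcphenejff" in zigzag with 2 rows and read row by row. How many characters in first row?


Zigzag "fcphenejff" into 2 rows:
Placing characters:
  'f' => row 0
  'c' => row 1
  'p' => row 0
  'h' => row 1
  'e' => row 0
  'n' => row 1
  'e' => row 0
  'j' => row 1
  'f' => row 0
  'f' => row 1
Rows:
  Row 0: "fpeef"
  Row 1: "chnjf"
First row length: 5

5


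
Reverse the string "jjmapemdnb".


Input: jjmapemdnb
Reading characters right to left:
  Position 9: 'b'
  Position 8: 'n'
  Position 7: 'd'
  Position 6: 'm'
  Position 5: 'e'
  Position 4: 'p'
  Position 3: 'a'
  Position 2: 'm'
  Position 1: 'j'
  Position 0: 'j'
Reversed: bndmepamjj

bndmepamjj


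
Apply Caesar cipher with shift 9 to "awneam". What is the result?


Caesar cipher: shift "awneam" by 9
  'a' (pos 0) + 9 = pos 9 = 'j'
  'w' (pos 22) + 9 = pos 5 = 'f'
  'n' (pos 13) + 9 = pos 22 = 'w'
  'e' (pos 4) + 9 = pos 13 = 'n'
  'a' (pos 0) + 9 = pos 9 = 'j'
  'm' (pos 12) + 9 = pos 21 = 'v'
Result: jfwnjv

jfwnjv


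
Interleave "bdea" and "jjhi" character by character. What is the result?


Interleaving "bdea" and "jjhi":
  Position 0: 'b' from first, 'j' from second => "bj"
  Position 1: 'd' from first, 'j' from second => "dj"
  Position 2: 'e' from first, 'h' from second => "eh"
  Position 3: 'a' from first, 'i' from second => "ai"
Result: bjdjehai

bjdjehai


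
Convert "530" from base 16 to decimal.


Input: "530" in base 16
Positional expansion:
  Digit '5' (value 5) x 16^2 = 1280
  Digit '3' (value 3) x 16^1 = 48
  Digit '0' (value 0) x 16^0 = 0
Sum = 1328

1328


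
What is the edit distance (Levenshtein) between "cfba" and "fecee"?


Computing edit distance: "cfba" -> "fecee"
DP table:
           f    e    c    e    e
      0    1    2    3    4    5
  c   1    1    2    2    3    4
  f   2    1    2    3    3    4
  b   3    2    2    3    4    4
  a   4    3    3    3    4    5
Edit distance = dp[4][5] = 5

5


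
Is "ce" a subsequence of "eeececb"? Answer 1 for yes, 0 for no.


Check if "ce" is a subsequence of "eeececb"
Greedy scan:
  Position 0 ('e'): no match needed
  Position 1 ('e'): no match needed
  Position 2 ('e'): no match needed
  Position 3 ('c'): matches sub[0] = 'c'
  Position 4 ('e'): matches sub[1] = 'e'
  Position 5 ('c'): no match needed
  Position 6 ('b'): no match needed
All 2 characters matched => is a subsequence

1


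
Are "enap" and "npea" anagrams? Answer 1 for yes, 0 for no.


Strings: "enap", "npea"
Sorted first:  aenp
Sorted second: aenp
Sorted forms match => anagrams

1


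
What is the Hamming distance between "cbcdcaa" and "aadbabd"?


Comparing "cbcdcaa" and "aadbabd" position by position:
  Position 0: 'c' vs 'a' => differ
  Position 1: 'b' vs 'a' => differ
  Position 2: 'c' vs 'd' => differ
  Position 3: 'd' vs 'b' => differ
  Position 4: 'c' vs 'a' => differ
  Position 5: 'a' vs 'b' => differ
  Position 6: 'a' vs 'd' => differ
Total differences (Hamming distance): 7

7


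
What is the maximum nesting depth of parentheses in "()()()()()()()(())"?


Input: "()()()()()()()(())"
Tracking depth:
  Position 0 '(': depth becomes 1
  Position 1 ')': depth becomes 0
  Position 2 '(': depth becomes 1
  Position 3 ')': depth becomes 0
  Position 4 '(': depth becomes 1
  Position 5 ')': depth becomes 0
  Position 6 '(': depth becomes 1
  Position 7 ')': depth becomes 0
  Position 8 '(': depth becomes 1
  Position 9 ')': depth becomes 0
  Position 10 '(': depth becomes 1
  Position 11 ')': depth becomes 0
  Position 12 '(': depth becomes 1
  Position 13 ')': depth becomes 0
  Position 14 '(': depth becomes 1
  Position 15 '(': depth becomes 2
  Position 16 ')': depth becomes 1
  Position 17 ')': depth becomes 0
Maximum depth reached: 2

2


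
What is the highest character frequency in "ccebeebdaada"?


Input: ccebeebdaada
Character counts:
  'a': 3
  'b': 2
  'c': 2
  'd': 2
  'e': 3
Maximum frequency: 3

3


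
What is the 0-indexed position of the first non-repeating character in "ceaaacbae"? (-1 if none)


Input: ceaaacbae
Character frequencies:
  'a': 4
  'b': 1
  'c': 2
  'e': 2
Scanning left to right for freq == 1:
  Position 0 ('c'): freq=2, skip
  Position 1 ('e'): freq=2, skip
  Position 2 ('a'): freq=4, skip
  Position 3 ('a'): freq=4, skip
  Position 4 ('a'): freq=4, skip
  Position 5 ('c'): freq=2, skip
  Position 6 ('b'): unique! => answer = 6

6


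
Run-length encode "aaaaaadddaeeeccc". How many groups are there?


Input: aaaaaadddaeeeccc
Scanning for consecutive runs:
  Group 1: 'a' x 6 (positions 0-5)
  Group 2: 'd' x 3 (positions 6-8)
  Group 3: 'a' x 1 (positions 9-9)
  Group 4: 'e' x 3 (positions 10-12)
  Group 5: 'c' x 3 (positions 13-15)
Total groups: 5

5


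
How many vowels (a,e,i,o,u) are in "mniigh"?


Input: mniigh
Checking each character:
  'm' at position 0: consonant
  'n' at position 1: consonant
  'i' at position 2: vowel (running total: 1)
  'i' at position 3: vowel (running total: 2)
  'g' at position 4: consonant
  'h' at position 5: consonant
Total vowels: 2

2


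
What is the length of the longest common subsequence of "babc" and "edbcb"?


LCS of "babc" and "edbcb"
DP table:
           e    d    b    c    b
      0    0    0    0    0    0
  b   0    0    0    1    1    1
  a   0    0    0    1    1    1
  b   0    0    0    1    1    2
  c   0    0    0    1    2    2
LCS length = dp[4][5] = 2

2


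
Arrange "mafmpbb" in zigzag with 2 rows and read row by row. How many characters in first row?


Zigzag "mafmpbb" into 2 rows:
Placing characters:
  'm' => row 0
  'a' => row 1
  'f' => row 0
  'm' => row 1
  'p' => row 0
  'b' => row 1
  'b' => row 0
Rows:
  Row 0: "mfpb"
  Row 1: "amb"
First row length: 4

4


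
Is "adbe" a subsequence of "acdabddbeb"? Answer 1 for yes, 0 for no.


Check if "adbe" is a subsequence of "acdabddbeb"
Greedy scan:
  Position 0 ('a'): matches sub[0] = 'a'
  Position 1 ('c'): no match needed
  Position 2 ('d'): matches sub[1] = 'd'
  Position 3 ('a'): no match needed
  Position 4 ('b'): matches sub[2] = 'b'
  Position 5 ('d'): no match needed
  Position 6 ('d'): no match needed
  Position 7 ('b'): no match needed
  Position 8 ('e'): matches sub[3] = 'e'
  Position 9 ('b'): no match needed
All 4 characters matched => is a subsequence

1


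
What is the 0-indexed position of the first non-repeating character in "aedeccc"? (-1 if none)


Input: aedeccc
Character frequencies:
  'a': 1
  'c': 3
  'd': 1
  'e': 2
Scanning left to right for freq == 1:
  Position 0 ('a'): unique! => answer = 0

0


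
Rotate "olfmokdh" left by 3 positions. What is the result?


Input: "olfmokdh", rotate left by 3
First 3 characters: "olf"
Remaining characters: "mokdh"
Concatenate remaining + first: "mokdh" + "olf" = "mokdholf"

mokdholf


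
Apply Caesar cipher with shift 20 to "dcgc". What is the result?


Caesar cipher: shift "dcgc" by 20
  'd' (pos 3) + 20 = pos 23 = 'x'
  'c' (pos 2) + 20 = pos 22 = 'w'
  'g' (pos 6) + 20 = pos 0 = 'a'
  'c' (pos 2) + 20 = pos 22 = 'w'
Result: xwaw

xwaw


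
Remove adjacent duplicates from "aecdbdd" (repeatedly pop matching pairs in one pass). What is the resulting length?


Input: aecdbdd
Stack-based adjacent duplicate removal:
  Read 'a': push. Stack: a
  Read 'e': push. Stack: ae
  Read 'c': push. Stack: aec
  Read 'd': push. Stack: aecd
  Read 'b': push. Stack: aecdb
  Read 'd': push. Stack: aecdbd
  Read 'd': matches stack top 'd' => pop. Stack: aecdb
Final stack: "aecdb" (length 5)

5


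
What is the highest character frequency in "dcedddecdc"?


Input: dcedddecdc
Character counts:
  'c': 3
  'd': 5
  'e': 2
Maximum frequency: 5

5


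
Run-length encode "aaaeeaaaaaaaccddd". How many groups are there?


Input: aaaeeaaaaaaaccddd
Scanning for consecutive runs:
  Group 1: 'a' x 3 (positions 0-2)
  Group 2: 'e' x 2 (positions 3-4)
  Group 3: 'a' x 7 (positions 5-11)
  Group 4: 'c' x 2 (positions 12-13)
  Group 5: 'd' x 3 (positions 14-16)
Total groups: 5

5


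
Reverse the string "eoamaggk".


Input: eoamaggk
Reading characters right to left:
  Position 7: 'k'
  Position 6: 'g'
  Position 5: 'g'
  Position 4: 'a'
  Position 3: 'm'
  Position 2: 'a'
  Position 1: 'o'
  Position 0: 'e'
Reversed: kggamaoe

kggamaoe


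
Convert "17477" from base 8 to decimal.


Input: "17477" in base 8
Positional expansion:
  Digit '1' (value 1) x 8^4 = 4096
  Digit '7' (value 7) x 8^3 = 3584
  Digit '4' (value 4) x 8^2 = 256
  Digit '7' (value 7) x 8^1 = 56
  Digit '7' (value 7) x 8^0 = 7
Sum = 7999

7999


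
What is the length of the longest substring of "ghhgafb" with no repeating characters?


Input: "ghhgafb"
Sliding window (track last position of each char):
  Position 0 ('g'): window [0,0] length 1 -- new best
  Position 1 ('h'): window [0,1] length 2 -- new best
  Position 2 ('h'): repeat (last at 1), move window start to 2
  Position 2 ('h'): window [2,2] length 1
  Position 3 ('g'): window [2,3] length 2
  Position 4 ('a'): window [2,4] length 3 -- new best
  Position 5 ('f'): window [2,5] length 4 -- new best
  Position 6 ('b'): window [2,6] length 5 -- new best
Longest substring with no repeats: "hgafb" with length 5

5


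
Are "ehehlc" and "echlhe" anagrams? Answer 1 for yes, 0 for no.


Strings: "ehehlc", "echlhe"
Sorted first:  ceehhl
Sorted second: ceehhl
Sorted forms match => anagrams

1


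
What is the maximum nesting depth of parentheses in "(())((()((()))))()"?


Input: "(())((()((()))))()"
Tracking depth:
  Position 0 '(': depth becomes 1
  Position 1 '(': depth becomes 2
  Position 2 ')': depth becomes 1
  Position 3 ')': depth becomes 0
  Position 4 '(': depth becomes 1
  Position 5 '(': depth becomes 2
  Position 6 '(': depth becomes 3
  Position 7 ')': depth becomes 2
  Position 8 '(': depth becomes 3
  Position 9 '(': depth becomes 4
  Position 10 '(': depth becomes 5
  Position 11 ')': depth becomes 4
  Position 12 ')': depth becomes 3
  Position 13 ')': depth becomes 2
  Position 14 ')': depth becomes 1
  Position 15 ')': depth becomes 0
  Position 16 '(': depth becomes 1
  Position 17 ')': depth becomes 0
Maximum depth reached: 5

5


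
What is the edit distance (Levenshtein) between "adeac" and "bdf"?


Computing edit distance: "adeac" -> "bdf"
DP table:
           b    d    f
      0    1    2    3
  a   1    1    2    3
  d   2    2    1    2
  e   3    3    2    2
  a   4    4    3    3
  c   5    5    4    4
Edit distance = dp[5][3] = 4

4


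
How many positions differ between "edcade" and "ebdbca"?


Comparing "edcade" and "ebdbca" position by position:
  Position 0: 'e' vs 'e' => same
  Position 1: 'd' vs 'b' => DIFFER
  Position 2: 'c' vs 'd' => DIFFER
  Position 3: 'a' vs 'b' => DIFFER
  Position 4: 'd' vs 'c' => DIFFER
  Position 5: 'e' vs 'a' => DIFFER
Positions that differ: 5

5


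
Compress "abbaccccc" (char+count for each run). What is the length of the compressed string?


Input: abbaccccc
Runs:
  'a' x 1 => "a1"
  'b' x 2 => "b2"
  'a' x 1 => "a1"
  'c' x 5 => "c5"
Compressed: "a1b2a1c5"
Compressed length: 8

8


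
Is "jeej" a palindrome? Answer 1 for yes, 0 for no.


Input: jeej
Reversed: jeej
  Compare pos 0 ('j') with pos 3 ('j'): match
  Compare pos 1 ('e') with pos 2 ('e'): match
Result: palindrome

1


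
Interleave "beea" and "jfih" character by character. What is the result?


Interleaving "beea" and "jfih":
  Position 0: 'b' from first, 'j' from second => "bj"
  Position 1: 'e' from first, 'f' from second => "ef"
  Position 2: 'e' from first, 'i' from second => "ei"
  Position 3: 'a' from first, 'h' from second => "ah"
Result: bjefeiah

bjefeiah


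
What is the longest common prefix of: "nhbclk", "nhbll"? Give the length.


Words: nhbclk, nhbll
  Position 0: all 'n' => match
  Position 1: all 'h' => match
  Position 2: all 'b' => match
  Position 3: ('c', 'l') => mismatch, stop
LCP = "nhb" (length 3)

3


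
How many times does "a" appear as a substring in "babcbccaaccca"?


Searching for "a" in "babcbccaaccca"
Scanning each position:
  Position 0: "b" => no
  Position 1: "a" => MATCH
  Position 2: "b" => no
  Position 3: "c" => no
  Position 4: "b" => no
  Position 5: "c" => no
  Position 6: "c" => no
  Position 7: "a" => MATCH
  Position 8: "a" => MATCH
  Position 9: "c" => no
  Position 10: "c" => no
  Position 11: "c" => no
  Position 12: "a" => MATCH
Total occurrences: 4

4


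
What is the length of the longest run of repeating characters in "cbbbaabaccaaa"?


Input: "cbbbaabaccaaa"
Scanning for longest run:
  Position 1 ('b'): new char, reset run to 1
  Position 2 ('b'): continues run of 'b', length=2
  Position 3 ('b'): continues run of 'b', length=3
  Position 4 ('a'): new char, reset run to 1
  Position 5 ('a'): continues run of 'a', length=2
  Position 6 ('b'): new char, reset run to 1
  Position 7 ('a'): new char, reset run to 1
  Position 8 ('c'): new char, reset run to 1
  Position 9 ('c'): continues run of 'c', length=2
  Position 10 ('a'): new char, reset run to 1
  Position 11 ('a'): continues run of 'a', length=2
  Position 12 ('a'): continues run of 'a', length=3
Longest run: 'b' with length 3

3


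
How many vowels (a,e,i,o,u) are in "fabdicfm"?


Input: fabdicfm
Checking each character:
  'f' at position 0: consonant
  'a' at position 1: vowel (running total: 1)
  'b' at position 2: consonant
  'd' at position 3: consonant
  'i' at position 4: vowel (running total: 2)
  'c' at position 5: consonant
  'f' at position 6: consonant
  'm' at position 7: consonant
Total vowels: 2

2


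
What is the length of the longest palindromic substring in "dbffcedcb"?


Input: "dbffcedcb"
Checking substrings for palindromes:
  [2:4] "ff" (len 2) => palindrome
Longest palindromic substring: "ff" with length 2

2


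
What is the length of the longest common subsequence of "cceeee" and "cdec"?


LCS of "cceeee" and "cdec"
DP table:
           c    d    e    c
      0    0    0    0    0
  c   0    1    1    1    1
  c   0    1    1    1    2
  e   0    1    1    2    2
  e   0    1    1    2    2
  e   0    1    1    2    2
  e   0    1    1    2    2
LCS length = dp[6][4] = 2

2


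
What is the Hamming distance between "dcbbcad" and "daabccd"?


Comparing "dcbbcad" and "daabccd" position by position:
  Position 0: 'd' vs 'd' => same
  Position 1: 'c' vs 'a' => differ
  Position 2: 'b' vs 'a' => differ
  Position 3: 'b' vs 'b' => same
  Position 4: 'c' vs 'c' => same
  Position 5: 'a' vs 'c' => differ
  Position 6: 'd' vs 'd' => same
Total differences (Hamming distance): 3

3


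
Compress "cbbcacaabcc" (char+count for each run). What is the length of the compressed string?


Input: cbbcacaabcc
Runs:
  'c' x 1 => "c1"
  'b' x 2 => "b2"
  'c' x 1 => "c1"
  'a' x 1 => "a1"
  'c' x 1 => "c1"
  'a' x 2 => "a2"
  'b' x 1 => "b1"
  'c' x 2 => "c2"
Compressed: "c1b2c1a1c1a2b1c2"
Compressed length: 16

16


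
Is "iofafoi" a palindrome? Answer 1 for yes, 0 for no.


Input: iofafoi
Reversed: iofafoi
  Compare pos 0 ('i') with pos 6 ('i'): match
  Compare pos 1 ('o') with pos 5 ('o'): match
  Compare pos 2 ('f') with pos 4 ('f'): match
Result: palindrome

1


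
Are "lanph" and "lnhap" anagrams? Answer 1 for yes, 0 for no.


Strings: "lanph", "lnhap"
Sorted first:  ahlnp
Sorted second: ahlnp
Sorted forms match => anagrams

1


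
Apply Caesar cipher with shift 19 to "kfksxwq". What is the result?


Caesar cipher: shift "kfksxwq" by 19
  'k' (pos 10) + 19 = pos 3 = 'd'
  'f' (pos 5) + 19 = pos 24 = 'y'
  'k' (pos 10) + 19 = pos 3 = 'd'
  's' (pos 18) + 19 = pos 11 = 'l'
  'x' (pos 23) + 19 = pos 16 = 'q'
  'w' (pos 22) + 19 = pos 15 = 'p'
  'q' (pos 16) + 19 = pos 9 = 'j'
Result: dydlqpj

dydlqpj
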